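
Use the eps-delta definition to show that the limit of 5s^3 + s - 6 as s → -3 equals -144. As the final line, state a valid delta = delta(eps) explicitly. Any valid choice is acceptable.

Let eps > 0. We want delta > 0 such that 0 < |s + 3| < delta implies |(5s^3 + s - 6) + 144| < eps.
(5s^3 + s - 6) + 144 = 5s^3 + s + 138 = (s + 3)(5s^2 - 15s + 46).
So |(5s^3 + s - 6) + 144| = |s + 3|·|5s^2 - 15s + 46|.
Require delta ≤ 1. Then |s + 3| < 1 gives |s| < 4, and by the triangle inequality |5s^2 - 15s + 46| ≤ 5·4^2 + 15·4 + 46 = 186.
Hence |(5s^3 + s - 6) + 144| ≤ 186|s + 3| < eps provided |s + 3| < eps/186.
Take delta = min(1, eps/186). Then 0 < |s + 3| < delta gives both |s + 3| < 1 and |s + 3| < eps/186, so |(5s^3 + s - 6) + 144| < eps.

delta = min(1, eps/186)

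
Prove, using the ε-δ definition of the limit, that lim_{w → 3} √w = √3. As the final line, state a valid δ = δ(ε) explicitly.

δ = min(3, √3·ε)

Let ε > 0. We want δ > 0 such that 0 < |w − 3| < δ implies |√w − √3| < ε.
Rationalise: √w − √3 = (w − 3)/(√w + √3), so |√w − √3| = |w − 3|/(√w + √3).
Restrict δ ≤ 3 so that |w − 3| < 3 forces w > 0, and then √w + √3 > √3.
Hence |√w − √3| < |w − 3|/√3, which is < ε once |w − 3| < √3·ε.
Take δ = min(3, √3·ε). If 0 < |w − 3| < δ then w > 0 and |√w − √3| < |w − 3|/√3 < ε.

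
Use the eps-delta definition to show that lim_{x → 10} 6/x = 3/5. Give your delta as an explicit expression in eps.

delta = min(5, (25/3)eps)

Let eps > 0. We seek delta > 0 such that 0 < |x − 10| < delta implies |6/x − (3/5)| < eps.
|6/x − (3/5)| = 6·|10 − x|/(10·|x|) = 6|x − 10|/(10|x|).
Require delta ≤ 5 so that |x| > 10 − 5 = 5, hence 10|x| > 50.
Then |6/x − (3/5)| < 6|x − 10|/50, which is < eps when |x − 10| < (25/3)eps.
Take delta = min(5, (25/3)eps). Then 0 < |x − 10| < delta gives both |x − 10| < 5 and |x − 10| < (25/3)eps, so |6/x − (3/5)| < eps.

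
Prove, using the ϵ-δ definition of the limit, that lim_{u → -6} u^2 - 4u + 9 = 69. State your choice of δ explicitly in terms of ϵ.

Let ϵ > 0. We want δ > 0 such that 0 < |u + 6| < δ implies |(u^2 - 4u + 9) − 69| < ϵ.
(u^2 - 4u + 9) − 69 = u^2 - 4u - 60 = (u + 6)(u - 10).
So |(u^2 - 4u + 9) − 69| = |u + 6|·|u - 10|.
Assume first that |u + 6| < 1, so |u| < 7. Then |u - 10| ≤ 7 + 10 = 17.
Hence |(u^2 - 4u + 9) − 69| ≤ 17|u + 6| < ϵ provided |u + 6| < ϵ/17.
Choosing δ = min(1, ϵ/17) ensures both conditions, hence |(u^2 - 4u + 9) − 69| < ϵ.

δ = min(1, ϵ/17)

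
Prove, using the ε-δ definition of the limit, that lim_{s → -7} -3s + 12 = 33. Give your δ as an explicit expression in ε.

Let ε > 0. We need δ > 0 so that 0 < |s + 7| < δ implies |(-3s + 12) − 33| < ε.
Since (-3s + 12) − 33 = -3(s + 7), we have |(-3s + 12) − 33| = 3|s + 7|.
Thus it suffices that |s + 7| < ε/3.
Take δ = ε/3. If 0 < |s + 7| < δ then |(-3s + 12) − 33| = 3|s + 7| < 3·(ε/3) = ε.

δ = ε/3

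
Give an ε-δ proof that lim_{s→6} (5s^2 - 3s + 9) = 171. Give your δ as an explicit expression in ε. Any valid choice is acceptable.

Suppose ε > 0. We want δ > 0 such that 0 < |s − 6| < δ implies |(5s^2 - 3s + 9) − 171| < ε.
(5s^2 - 3s + 9) − 171 = 5s^2 - 3s - 162 = (s − 6)(5s + 27).
So |(5s^2 - 3s + 9) − 171| = |s − 6|·|5s + 27|.
Assume first that |s − 6| < 1, so |s| < 7. Then |5s + 27| ≤ 5·7 + 27 = 62.
Hence |(5s^2 - 3s + 9) − 171| ≤ 62|s − 6| < ε provided |s − 6| < ε/62.
Choosing δ = min(1, ε/62) ensures both conditions, hence |(5s^2 - 3s + 9) − 171| < ε.

δ = min(1, ε/62)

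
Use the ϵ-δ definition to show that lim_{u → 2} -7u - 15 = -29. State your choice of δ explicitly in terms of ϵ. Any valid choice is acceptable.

Let ϵ > 0 be given. We need δ > 0 so that 0 < |u − 2| < δ implies |(-7u - 15) + 29| < ϵ.
Since (-7u - 15) + 29 = -7(u − 2), we have |(-7u - 15) + 29| = 7|u − 2|.
Thus it suffices that |u − 2| < ϵ/7.
Choosing δ = ϵ/7 gives |(-7u - 15) + 29| = 7|u − 2| < ϵ whenever |u − 2| < δ.

δ = ϵ/7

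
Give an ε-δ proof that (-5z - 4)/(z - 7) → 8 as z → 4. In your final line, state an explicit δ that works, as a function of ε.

δ = min(3/2, (3/26)ε)

Let ε > 0 be given. We want δ > 0 with 0 < |z − 4| < δ ⇒ |(-5z - 4)/(z - 7) − 8| < ε.
Combining over a common denominator, (-5z - 4)/(z - 7) − 8 = [(-5z - 4)·(-3) − (-24)·(z - 7)] / [(-3)·(z - 7)] = 39(z − 4) / ((-3)(z - 7)).
So |(-5z - 4)/(z - 7) − 8| = 39|z − 4| / (3·|z − 7|).
Restrict δ ≤ 3/2. Then |z − 4| < 3/2 gives |z − 7| = |(z − 4) + (-3)| ≥ 3 − 3/2 = 3/2.
Hence |(-5z - 4)/(z - 7) − 8| < 39|z − 4|/(3·(3/2)) = (26/3)|z − 4|, which is < ε once |z − 4| < (3/26)ε.
Take δ = min(3/2, (3/26)ε). Then 0 < |z − 4| < δ forces both bounds, so |(-5z - 4)/(z - 7) − 8| < ε.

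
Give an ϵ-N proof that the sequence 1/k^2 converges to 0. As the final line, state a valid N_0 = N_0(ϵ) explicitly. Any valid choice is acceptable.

N_0 = (1/ϵ)^{1/2}

Let ϵ > 0 be given. For k ≥ 1, |1/k^2 − 0| = 1/k^2.
1/k^2 < ϵ ⇔ k^2 > 1/ϵ ⇔ k > (1/ϵ)^{1/2}.
Take N_0 = (1/ϵ)^{1/2}. Then k > N_0 implies 1/k^2 < ϵ.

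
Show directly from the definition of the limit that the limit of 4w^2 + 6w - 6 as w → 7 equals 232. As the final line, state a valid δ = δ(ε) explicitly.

δ = min(2, ε/70)

Let ε > 0. We want δ > 0 such that 0 < |w − 7| < δ implies |(4w^2 + 6w - 6) − 232| < ε.
(4w^2 + 6w - 6) − 232 = 4w^2 + 6w - 238 = (w − 7)(4w + 34).
So |(4w^2 + 6w - 6) − 232| = |w − 7|·|4w + 34|.
Assume first that |w − 7| < 2, so |w| < 9. Then |4w + 34| ≤ 4·9 + 34 = 70.
Hence |(4w^2 + 6w - 6) − 232| ≤ 70|w − 7| < ε provided |w − 7| < ε/70.
Choosing δ = min(2, ε/70) ensures both conditions, hence |(4w^2 + 6w - 6) − 232| < ε.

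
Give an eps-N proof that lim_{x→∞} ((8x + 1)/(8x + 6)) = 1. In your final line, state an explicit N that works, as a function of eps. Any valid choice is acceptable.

Suppose eps > 0. We seek N > 0 such that x > N implies |(8x + 1)/(8x + 6) − 1| < eps.
(8x + 1)/(8x + 6) − 1 = (8(8x + 1) − 8(8x + 6)) / (8(8x + 6)) = -40/(8(8x + 6)).
For x > 0 we have 8x + 6 > 8x, so |(8x + 1)/(8x + 6) − 1| = 40/(8(8x + 6)) < 40/(8·8x) = (5/8)/x.
Thus |(8x + 1)/(8x + 6) − 1| < eps whenever x > (5/8)/eps.
Take N = (5/8)/eps. If x > N then |(8x + 1)/(8x + 6) − 1| < (5/8)/x < eps.

N = (5/8)/eps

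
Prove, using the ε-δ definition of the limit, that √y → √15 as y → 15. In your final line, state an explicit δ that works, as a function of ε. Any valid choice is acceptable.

Let ε > 0 be given. We want δ > 0 such that 0 < |y − 15| < δ implies |√y − √15| < ε.
Rationalise: √y − √15 = (y − 15)/(√y + √15), so |√y − √15| = |y − 15|/(√y + √15).
Restrict δ ≤ 15 so that |y − 15| < 15 forces y > 0, and then √y + √15 > √15.
Hence |√y − √15| < |y − 15|/√15, which is < ε once |y − 15| < √15·ε.
Take δ = min(15, √15·ε). If 0 < |y − 15| < δ then y > 0 and |√y − √15| < |y − 15|/√15 < ε.

δ = min(15, √15·ε)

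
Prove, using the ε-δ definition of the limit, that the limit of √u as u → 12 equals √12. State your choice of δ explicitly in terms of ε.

δ = min(12, √12·ε)

Fix ε > 0. We want δ > 0 such that 0 < |u − 12| < δ implies |√u − √12| < ε.
Multiplying by the conjugate, |√u − √12| = |u − 12|/(√u + √12).
Restrict δ ≤ 12 so that |u − 12| < 12 forces u > 0, and then √u + √12 > √12.
Hence |√u − √12| < |u − 12|/√12, which is < ε once |u − 12| < √12·ε.
Take δ = min(12, √12·ε). If 0 < |u − 12| < δ then u > 0 and |√u − √12| < |u − 12|/√12 < ε.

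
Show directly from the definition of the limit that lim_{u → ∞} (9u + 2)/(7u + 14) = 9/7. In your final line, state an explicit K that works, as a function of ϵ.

Suppose ϵ > 0. We seek K > 0 such that u > K implies |(9u + 2)/(7u + 14) − (9/7)| < ϵ.
(9u + 2)/(7u + 14) − (9/7) = (7(9u + 2) − 9(7u + 14)) / (7(7u + 14)) = -112/(7(7u + 14)).
For u > 0 we have 7u + 14 > 7u, so |(9u + 2)/(7u + 14) − (9/7)| = 112/(7(7u + 14)) < 112/(7·7u) = (16/7)/u.
Thus |(9u + 2)/(7u + 14) − (9/7)| < ϵ whenever u > (16/7)/ϵ.
Take K = (16/7)/ϵ. If u > K then |(9u + 2)/(7u + 14) − (9/7)| < (16/7)/u < ϵ.

K = (16/7)/ϵ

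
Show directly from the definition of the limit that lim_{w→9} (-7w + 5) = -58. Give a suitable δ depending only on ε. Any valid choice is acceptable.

δ = ε/7

Suppose ε > 0. We need δ > 0 so that 0 < |w − 9| < δ implies |(-7w + 5) + 58| < ε.
|(-7w + 5) + 58| = |-7w + 63| = 7|w − 9|.
Thus it suffices that |w − 9| < ε/7.
Take δ = ε/7. If 0 < |w − 9| < δ then |(-7w + 5) + 58| = 7|w − 9| < 7·(ε/7) = ε.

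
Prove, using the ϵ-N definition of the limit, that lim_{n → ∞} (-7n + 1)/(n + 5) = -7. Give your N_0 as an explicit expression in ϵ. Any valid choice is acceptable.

Suppose ϵ > 0. For n ≥ 1, |(-7n + 1)/(n + 5) + 7| = |36|/((n + 5)) = 36/((n + 5)).
Since n + 5 ≥ n for n ≥ 1, this is ≤ 36/(n) = 36/n.
So |(-7n + 1)/(n + 5) + 7| < ϵ whenever n > 36/ϵ.
Take N_0 = 36/ϵ. If n > N_0 then |(-7n + 1)/(n + 5) + 7| ≤ 36/n < ϵ.

N_0 = 36/ϵ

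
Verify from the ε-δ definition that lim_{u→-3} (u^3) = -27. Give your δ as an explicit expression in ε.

δ = min(1, ε/37)

Fix ε > 0. We seek δ > 0 with 0 < |u + 3| < δ ⇒ |u^3 + 27| < ε.
Factor: u^3 + 27 = (u + 3)(u^2 - 3u + 9), so |u^3 + 27| = |u + 3|·|u^2 - 3u + 9|.
Restrict δ ≤ 1. Then |u + 3| < 1 gives |u| < 4, so by the triangle inequality |u^2 - 3u + 9| ≤ 4^2 + 3·4 + 9 = 37.
Hence |u^3 + 27| ≤ 37|u + 3|, which is < ε once |u + 3| < ε/37.
Take δ = min(1, ε/37). If 0 < |u + 3| < δ then both bounds hold and |u^3 + 27| ≤ 37|u + 3| < 37·(ε/37) = ε.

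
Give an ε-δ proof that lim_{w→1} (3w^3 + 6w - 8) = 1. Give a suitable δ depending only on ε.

Fix ε > 0. We want δ > 0 such that 0 < |w − 1| < δ implies |(3w^3 + 6w - 8) − 1| < ε.
(3w^3 + 6w - 8) − 1 = 3w^3 + 6w - 9 = (w − 1)(3w^2 + 3w + 9).
So |(3w^3 + 6w - 8) − 1| = |w − 1|·|3w^2 + 3w + 9|.
Require δ ≤ 1. Then |w − 1| < 1 gives |w| < 2, and by the triangle inequality |3w^2 + 3w + 9| ≤ 3·2^2 + 3·2 + 9 = 27.
Hence |(3w^3 + 6w - 8) − 1| ≤ 27|w − 1| < ε provided |w − 1| < ε/27.
Choosing δ = min(1, ε/27) ensures both conditions, hence |(3w^3 + 6w - 8) − 1| < ε.

δ = min(1, ε/27)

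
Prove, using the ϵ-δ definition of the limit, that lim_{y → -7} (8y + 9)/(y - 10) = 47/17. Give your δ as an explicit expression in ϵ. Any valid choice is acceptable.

Let ϵ > 0 be given. We want δ > 0 with 0 < |y + 7| < δ ⇒ |(8y + 9)/(y - 10) − (47/17)| < ϵ.
Combining over a common denominator, (8y + 9)/(y - 10) − (47/17) = [(8y + 9)·(-17) − (-47)·(y - 10)] / [(-17)·(y - 10)] = -89(y + 7) / ((-17)(y - 10)).
So |(8y + 9)/(y - 10) − (47/17)| = 89|y + 7| / (17·|y − 10|).
Restrict δ ≤ 17/2. Then |y + 7| < 17/2 gives |y − 10| = |(y + 7) + (-17)| ≥ 17 − 17/2 = 17/2.
Hence |(8y + 9)/(y - 10) − (47/17)| < 89|y + 7|/(17·(17/2)) = (178/289)|y + 7|, which is < ϵ once |y + 7| < (289/178)ϵ.
Take δ = min(17/2, (289/178)ϵ). Then 0 < |y + 7| < δ forces both bounds, so |(8y + 9)/(y - 10) − (47/17)| < ϵ.

δ = min(17/2, (289/178)ϵ)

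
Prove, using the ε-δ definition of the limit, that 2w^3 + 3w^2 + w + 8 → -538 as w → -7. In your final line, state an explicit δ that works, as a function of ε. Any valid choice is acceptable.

δ = min(1, ε/294)

Let ε > 0 be given. We want δ > 0 such that 0 < |w + 7| < δ implies |(2w^3 + 3w^2 + w + 8) + 538| < ε.
(2w^3 + 3w^2 + w + 8) + 538 = 2w^3 + 3w^2 + w + 546 = (w + 7)(2w^2 - 11w + 78).
So |(2w^3 + 3w^2 + w + 8) + 538| = |w + 7|·|2w^2 - 11w + 78|.
Require δ ≤ 1. Then |w + 7| < 1 gives |w| < 8, and by the triangle inequality |2w^2 - 11w + 78| ≤ 2·8^2 + 11·8 + 78 = 294.
Hence |(2w^3 + 3w^2 + w + 8) + 538| ≤ 294|w + 7| < ε provided |w + 7| < ε/294.
Choosing δ = min(1, ε/294) ensures both conditions, hence |(2w^3 + 3w^2 + w + 8) + 538| < ε.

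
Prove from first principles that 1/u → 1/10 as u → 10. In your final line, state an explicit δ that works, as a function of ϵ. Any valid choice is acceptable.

Let ϵ > 0. We seek δ > 0 such that 0 < |u − 10| < δ implies |1/u − (1/10)| < ϵ.
|1/u − (1/10)| = |10 − u|/(10·|u|) = |u − 10|/(10|u|).
Require δ ≤ 5 so that |u| > 10 − 5 = 5, hence 10|u| > 50.
Then |1/u − (1/10)| < |u − 10|/50, which is < ϵ when |u − 10| < 50ϵ.
Take δ = min(5, 50ϵ). Then 0 < |u − 10| < δ gives both |u − 10| < 5 and |u − 10| < 50ϵ, so |1/u − (1/10)| < ϵ.

δ = min(5, 50ϵ)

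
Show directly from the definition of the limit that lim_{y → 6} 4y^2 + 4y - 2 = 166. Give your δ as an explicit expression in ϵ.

δ = min(2, ϵ/60)

Let ϵ > 0. We want δ > 0 such that 0 < |y − 6| < δ implies |(4y^2 + 4y - 2) − 166| < ϵ.
(4y^2 + 4y - 2) − 166 = 4y^2 + 4y - 168 = (y − 6)(4y + 28).
So |(4y^2 + 4y - 2) − 166| = |y − 6|·|4y + 28|.
Require δ ≤ 2. Then |y − 6| < 2 gives |y| < 8, and by the triangle inequality |4y + 28| ≤ 4·8 + 28 = 60.
Hence |(4y^2 + 4y - 2) − 166| ≤ 60|y − 6| < ϵ provided |y − 6| < ϵ/60.
Take δ = min(2, ϵ/60). Then 0 < |y − 6| < δ gives both |y − 6| < 2 and |y − 6| < ϵ/60, so |(4y^2 + 4y - 2) − 166| < ϵ.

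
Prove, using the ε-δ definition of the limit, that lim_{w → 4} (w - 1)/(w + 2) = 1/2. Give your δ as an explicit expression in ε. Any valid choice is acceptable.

Let ε > 0. We want δ > 0 with 0 < |w − 4| < δ ⇒ |(w - 1)/(w + 2) − (1/2)| < ε.
Combining over a common denominator, (w - 1)/(w + 2) − (1/2) = [(w - 1)·6 − 3·(w + 2)] / [6·(w + 2)] = 3(w − 4) / (6(w + 2)).
So |(w - 1)/(w + 2) − (1/2)| = 3|w − 4| / (6·|w + 2|).
Require δ ≤ 3, so |w + 2| ≥ |6| − |w − 4| > 6 − 3 = 3.
Hence |(w - 1)/(w + 2) − (1/2)| < 3|w − 4|/(6·3) = (1/6)|w − 4|, which is < ε once |w − 4| < 6ε.
Take δ = min(3, 6ε). Then 0 < |w − 4| < δ forces both bounds, so |(w - 1)/(w + 2) − (1/2)| < ε.

δ = min(3, 6ε)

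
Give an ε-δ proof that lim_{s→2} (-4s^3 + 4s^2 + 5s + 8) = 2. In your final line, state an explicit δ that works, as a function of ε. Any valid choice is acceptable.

δ = min(1, ε/51)

Suppose ε > 0. We want δ > 0 such that 0 < |s − 2| < δ implies |(-4s^3 + 4s^2 + 5s + 8) − 2| < ε.
(-4s^3 + 4s^2 + 5s + 8) − 2 = -4s^3 + 4s^2 + 5s + 6 = (s − 2)(-4s^2 - 4s - 3).
So |(-4s^3 + 4s^2 + 5s + 8) − 2| = |s − 2|·|-4s^2 - 4s - 3|.
Assume first that |s − 2| < 1, so |s| < 3. Then |-4s^2 - 4s - 3| ≤ 4·3^2 + 4·3 + 3 = 51.
Hence |(-4s^3 + 4s^2 + 5s + 8) − 2| ≤ 51|s − 2| < ε provided |s − 2| < ε/51.
Take δ = min(1, ε/51). Then 0 < |s − 2| < δ gives both |s − 2| < 1 and |s − 2| < ε/51, so |(-4s^3 + 4s^2 + 5s + 8) − 2| < ε.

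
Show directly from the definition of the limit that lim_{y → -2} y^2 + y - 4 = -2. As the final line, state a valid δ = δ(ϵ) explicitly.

δ = min(1, ϵ/4)

Fix ϵ > 0. We want δ > 0 such that 0 < |y + 2| < δ implies |(y^2 + y - 4) + 2| < ϵ.
(y^2 + y - 4) + 2 = y^2 + y - 2 = (y + 2)(y - 1).
So |(y^2 + y - 4) + 2| = |y + 2|·|y - 1|.
Assume first that |y + 2| < 1, so |y| < 3. Then |y - 1| ≤ 3 + 1 = 4.
Hence |(y^2 + y - 4) + 2| ≤ 4|y + 2| < ϵ provided |y + 2| < ϵ/4.
Choosing δ = min(1, ϵ/4) ensures both conditions, hence |(y^2 + y - 4) + 2| < ϵ.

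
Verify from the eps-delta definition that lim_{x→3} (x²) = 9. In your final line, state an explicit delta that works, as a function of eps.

delta = min(2, eps/8)

Let eps > 0. We seek delta > 0 with 0 < |x − 3| < delta ⇒ |x² − 9| < eps.
Factor: x² − 9 = (x − 3)(x + 3), so |x² − 9| = |x − 3|·|x + 3|.
Impose delta ≤ 2 so that |x| < 5; then |x + 3| ≤ 8.
Hence |x² − 9| ≤ 8|x − 3|, which is < eps once |x − 3| < eps/8.
Take delta = min(2, eps/8). If 0 < |x − 3| < delta then both bounds hold and |x² − 9| ≤ 8|x − 3| < 8·(eps/8) = eps.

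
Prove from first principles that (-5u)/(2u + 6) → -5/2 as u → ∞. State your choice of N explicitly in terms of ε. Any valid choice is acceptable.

N = (15/2)/ε

Let ε > 0. We seek N > 0 such that u > N implies |(-5u)/(2u + 6) + 5/2| < ε.
(-5u)/(2u + 6) + 5/2 = (2(-5u) − (-5)(2u + 6)) / (2(2u + 6)) = 30/(2(2u + 6)).
For u > 0 we have 2u + 6 > 2u, so |(-5u)/(2u + 6) + 5/2| = 30/(2(2u + 6)) < 30/(2·2u) = (15/2)/u.
Thus |(-5u)/(2u + 6) + 5/2| < ε whenever u > (15/2)/ε.
Take N = (15/2)/ε. If u > N then |(-5u)/(2u + 6) + 5/2| < (15/2)/u < ε.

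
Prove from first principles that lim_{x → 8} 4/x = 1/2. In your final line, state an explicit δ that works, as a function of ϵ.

δ = min(4, 8ϵ)

Let ϵ > 0. We seek δ > 0 such that 0 < |x − 8| < δ implies |4/x − (1/2)| < ϵ.
|4/x − (1/2)| = 4·|8 − x|/(8·|x|) = 4|x − 8|/(8|x|).
Restrict δ ≤ 4. Then |x − 8| < 4 gives |x| > 4, so 8|x| > 32.
Then |4/x − (1/2)| < 4|x − 8|/32, which is < ϵ when |x − 8| < 8ϵ.
Take δ = min(4, 8ϵ). Then 0 < |x − 8| < δ gives both |x − 8| < 4 and |x − 8| < 8ϵ, so |4/x − (1/2)| < ϵ.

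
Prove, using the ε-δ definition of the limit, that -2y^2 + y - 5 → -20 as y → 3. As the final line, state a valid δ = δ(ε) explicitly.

Suppose ε > 0. We want δ > 0 such that 0 < |y − 3| < δ implies |(-2y^2 + y - 5) + 20| < ε.
(-2y^2 + y - 5) + 20 = -2y^2 + y + 15 = (y − 3)(-2y - 5).
So |(-2y^2 + y - 5) + 20| = |y − 3|·|-2y - 5|.
Require δ ≤ 1. Then |y − 3| < 1 gives |y| < 4, and by the triangle inequality |-2y - 5| ≤ 2·4 + 5 = 13.
Hence |(-2y^2 + y - 5) + 20| ≤ 13|y − 3| < ε provided |y − 3| < ε/13.
Choosing δ = min(1, ε/13) ensures both conditions, hence |(-2y^2 + y - 5) + 20| < ε.

δ = min(1, ε/13)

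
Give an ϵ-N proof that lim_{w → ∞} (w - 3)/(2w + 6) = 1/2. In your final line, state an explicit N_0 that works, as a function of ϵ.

N_0 = 3/ϵ

Let ϵ > 0 be given. We seek N_0 > 0 such that w > N_0 implies |(w - 3)/(2w + 6) − (1/2)| < ϵ.
(w - 3)/(2w + 6) − (1/2) = (2(w - 3) − (2w + 6)) / (2(2w + 6)) = -12/(2(2w + 6)).
For w > 0 we have 2w + 6 > 2w, so |(w - 3)/(2w + 6) − (1/2)| = 12/(2(2w + 6)) < 12/(2·2w) = 3/w.
Thus |(w - 3)/(2w + 6) − (1/2)| < ϵ whenever w > 3/ϵ.
Take N_0 = 3/ϵ. If w > N_0 then |(w - 3)/(2w + 6) − (1/2)| < 3/w < ϵ.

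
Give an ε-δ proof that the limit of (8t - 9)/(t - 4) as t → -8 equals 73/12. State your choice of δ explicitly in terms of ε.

δ = min(6, (72/23)ε)

Suppose ε > 0. We want δ > 0 with 0 < |t + 8| < δ ⇒ |(8t - 9)/(t - 4) − (73/12)| < ε.
Combining over a common denominator, (8t - 9)/(t - 4) − (73/12) = [(8t - 9)·(-12) − (-73)·(t - 4)] / [(-12)·(t - 4)] = -23(t + 8) / ((-12)(t - 4)).
So |(8t - 9)/(t - 4) − (73/12)| = 23|t + 8| / (12·|t − 4|).
Require δ ≤ 6, so |t − 4| ≥ |-12| − |t + 8| > 12 − 6 = 6.
Hence |(8t - 9)/(t - 4) − (73/12)| < 23|t + 8|/(12·6) = (23/72)|t + 8|, which is < ε once |t + 8| < (72/23)ε.
Take δ = min(6, (72/23)ε). Then 0 < |t + 8| < δ forces both bounds, so |(8t - 9)/(t - 4) − (73/12)| < ε.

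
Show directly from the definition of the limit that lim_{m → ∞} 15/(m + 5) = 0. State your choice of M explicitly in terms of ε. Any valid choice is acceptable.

M = 15/ε

Suppose ε > 0. For m ≥ 1, |15/(m + 5) − 0| = 15/(m + 5) ≤ 15/m.
We need 15/m < ε, i.e. m > 15/ε.
Take M = 15/ε. If m > M then |15/(m + 5)| ≤ 15/m < ε.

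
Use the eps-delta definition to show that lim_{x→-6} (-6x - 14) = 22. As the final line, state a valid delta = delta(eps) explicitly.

delta = eps/6

Fix eps > 0. We need delta > 0 so that 0 < |x + 6| < delta implies |(-6x - 14) − 22| < eps.
|(-6x - 14) − 22| = |-6x - 36| = 6|x + 6|.
Thus it suffices that |x + 6| < eps/6.
Choosing delta = eps/6 gives |(-6x - 14) − 22| = 6|x + 6| < eps whenever |x + 6| < delta.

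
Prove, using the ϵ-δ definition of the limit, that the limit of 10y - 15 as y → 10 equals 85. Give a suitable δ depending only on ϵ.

δ = ϵ/10

Suppose ϵ > 0. We need δ > 0 so that 0 < |y − 10| < δ implies |(10y - 15) − 85| < ϵ.
|(10y - 15) − 85| = |10y - 100| = 10|y − 10|.
Thus it suffices that |y − 10| < ϵ/10.
Choosing δ = ϵ/10 gives |(10y - 15) − 85| = 10|y − 10| < ϵ whenever |y − 10| < δ.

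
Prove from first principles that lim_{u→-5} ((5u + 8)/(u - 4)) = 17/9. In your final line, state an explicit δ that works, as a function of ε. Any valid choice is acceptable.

Let ε > 0 be given. We want δ > 0 with 0 < |u + 5| < δ ⇒ |(5u + 8)/(u - 4) − (17/9)| < ε.
Combining over a common denominator, (5u + 8)/(u - 4) − (17/9) = [(5u + 8)·(-9) − (-17)·(u - 4)] / [(-9)·(u - 4)] = -28(u + 5) / ((-9)(u - 4)).
So |(5u + 8)/(u - 4) − (17/9)| = 28|u + 5| / (9·|u − 4|).
Require δ ≤ 9/2, so |u − 4| ≥ |-9| − |u + 5| > 9 − 9/2 = 9/2.
Hence |(5u + 8)/(u - 4) − (17/9)| < 28|u + 5|/(9·(9/2)) = (56/81)|u + 5|, which is < ε once |u + 5| < (81/56)ε.
Take δ = min(9/2, (81/56)ε). Then 0 < |u + 5| < δ forces both bounds, so |(5u + 8)/(u - 4) − (17/9)| < ε.

δ = min(9/2, (81/56)ε)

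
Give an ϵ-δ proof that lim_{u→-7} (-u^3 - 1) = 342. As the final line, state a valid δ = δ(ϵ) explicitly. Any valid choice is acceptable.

δ = min(1, ϵ/169)

Let ϵ > 0. We want δ > 0 such that 0 < |u + 7| < δ implies |(-u^3 - 1) − 342| < ϵ.
(-u^3 - 1) − 342 = -u^3 - 343 = (u + 7)(-u^2 + 7u - 49).
So |(-u^3 - 1) − 342| = |u + 7|·|-u^2 + 7u - 49|.
Require δ ≤ 1. Then |u + 7| < 1 gives |u| < 8, and by the triangle inequality |-u^2 + 7u - 49| ≤ 8^2 + 7·8 + 49 = 169.
Hence |(-u^3 - 1) − 342| ≤ 169|u + 7| < ϵ provided |u + 7| < ϵ/169.
Choosing δ = min(1, ϵ/169) ensures both conditions, hence |(-u^3 - 1) − 342| < ϵ.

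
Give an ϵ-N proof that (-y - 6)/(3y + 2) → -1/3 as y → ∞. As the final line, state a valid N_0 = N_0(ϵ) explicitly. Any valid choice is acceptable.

N_0 = (16/9)/ϵ

Let ϵ > 0. We seek N_0 > 0 such that y > N_0 implies |(-y - 6)/(3y + 2) + 1/3| < ϵ.
(-y - 6)/(3y + 2) + 1/3 = (3(-y - 6) − (-1)(3y + 2)) / (3(3y + 2)) = -16/(3(3y + 2)).
For y > 0 we have 3y + 2 > 3y, so |(-y - 6)/(3y + 2) + 1/3| = 16/(3(3y + 2)) < 16/(3·3y) = (16/9)/y.
Thus |(-y - 6)/(3y + 2) + 1/3| < ϵ whenever y > (16/9)/ϵ.
Take N_0 = (16/9)/ϵ. If y > N_0 then |(-y - 6)/(3y + 2) + 1/3| < (16/9)/y < ϵ.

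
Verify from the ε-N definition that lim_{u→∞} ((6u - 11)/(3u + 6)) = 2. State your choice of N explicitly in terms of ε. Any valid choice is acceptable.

Fix ε > 0. We seek N > 0 such that u > N implies |(6u - 11)/(3u + 6) − 2| < ε.
(6u - 11)/(3u + 6) − 2 = (3(6u - 11) − 6(3u + 6)) / (3(3u + 6)) = -69/(3(3u + 6)).
For u > 0 we have 3u + 6 > 3u, so |(6u - 11)/(3u + 6) − 2| = 69/(3(3u + 6)) < 69/(3·3u) = (23/3)/u.
Thus |(6u - 11)/(3u + 6) − 2| < ε whenever u > (23/3)/ε.
Take N = (23/3)/ε. If u > N then |(6u - 11)/(3u + 6) − 2| < (23/3)/u < ε.

N = (23/3)/ε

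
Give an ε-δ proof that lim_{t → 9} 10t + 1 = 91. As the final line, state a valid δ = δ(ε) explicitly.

Suppose ε > 0. We need δ > 0 so that 0 < |t − 9| < δ implies |(10t + 1) − 91| < ε.
Since (10t + 1) − 91 = 10(t − 9), we have |(10t + 1) − 91| = 10|t − 9|.
So 10|t − 9| < ε exactly when |t − 9| < ε/10.
Take δ = ε/10. If 0 < |t − 9| < δ then |(10t + 1) − 91| = 10|t − 9| < 10·(ε/10) = ε.

δ = ε/10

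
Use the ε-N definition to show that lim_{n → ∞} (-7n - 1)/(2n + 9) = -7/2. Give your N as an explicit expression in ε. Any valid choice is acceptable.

Suppose ε > 0. For n ≥ 1, |(-7n - 1)/(2n + 9) + 7/2| = |61|/(2(2n + 9)) = 61/(2(2n + 9)).
Since 2n + 9 ≥ 2n for n ≥ 1, this is ≤ 61/(2·2n) = (61/4)/n.
So |(-7n - 1)/(2n + 9) + 7/2| < ε whenever n > (61/4)/ε.
Take N = (61/4)/ε. If n > N then |(-7n - 1)/(2n + 9) + 7/2| ≤ (61/4)/n < ε.

N = (61/4)/ε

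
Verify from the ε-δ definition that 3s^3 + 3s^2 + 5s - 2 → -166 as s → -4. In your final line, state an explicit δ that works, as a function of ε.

δ = min(1, ε/161)

Fix ε > 0. We want δ > 0 such that 0 < |s + 4| < δ implies |(3s^3 + 3s^2 + 5s - 2) + 166| < ε.
(3s^3 + 3s^2 + 5s - 2) + 166 = 3s^3 + 3s^2 + 5s + 164 = (s + 4)(3s^2 - 9s + 41).
So |(3s^3 + 3s^2 + 5s - 2) + 166| = |s + 4|·|3s^2 - 9s + 41|.
Assume first that |s + 4| < 1, so |s| < 5. Then |3s^2 - 9s + 41| ≤ 3·5^2 + 9·5 + 41 = 161.
Hence |(3s^3 + 3s^2 + 5s - 2) + 166| ≤ 161|s + 4| < ε provided |s + 4| < ε/161.
Take δ = min(1, ε/161). Then 0 < |s + 4| < δ gives both |s + 4| < 1 and |s + 4| < ε/161, so |(3s^3 + 3s^2 + 5s - 2) + 166| < ε.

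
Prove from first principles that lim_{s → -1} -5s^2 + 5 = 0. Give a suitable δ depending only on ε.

δ = min(2, ε/20)

Let ε > 0. We want δ > 0 such that 0 < |s + 1| < δ implies |(-5s^2 + 5)| < ε.
(-5s^2 + 5) = -5s^2 + 5 = (s + 1)(-5s + 5).
So |(-5s^2 + 5)| = |s + 1|·|-5s + 5|.
Assume first that |s + 1| < 2, so |s| < 3. Then |-5s + 5| ≤ 5·3 + 5 = 20.
Hence |(-5s^2 + 5)| ≤ 20|s + 1| < ε provided |s + 1| < ε/20.
Choosing δ = min(2, ε/20) ensures both conditions, hence |(-5s^2 + 5)| < ε.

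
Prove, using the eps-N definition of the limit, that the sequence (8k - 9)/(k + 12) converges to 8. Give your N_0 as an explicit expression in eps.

Let eps > 0 be given. For k ≥ 1, |(8k - 9)/(k + 12) − 8| = |-105|/((k + 12)) = 105/((k + 12)).
Since k + 12 ≥ k for k ≥ 1, this is ≤ 105/(k) = 105/k.
So |(8k - 9)/(k + 12) − 8| < eps whenever k > 105/eps.
Take N_0 = 105/eps. If k > N_0 then |(8k - 9)/(k + 12) − 8| ≤ 105/k < eps.

N_0 = 105/eps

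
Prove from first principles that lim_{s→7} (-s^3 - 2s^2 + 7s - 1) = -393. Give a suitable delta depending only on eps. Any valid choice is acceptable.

Fix eps > 0. We want delta > 0 such that 0 < |s − 7| < delta implies |(-s^3 - 2s^2 + 7s - 1) + 393| < eps.
(-s^3 - 2s^2 + 7s - 1) + 393 = -s^3 - 2s^2 + 7s + 392 = (s − 7)(-s^2 - 9s - 56).
So |(-s^3 - 2s^2 + 7s - 1) + 393| = |s − 7|·|-s^2 - 9s - 56|.
Assume first that |s − 7| < 1, so |s| < 8. Then |-s^2 - 9s - 56| ≤ 8^2 + 9·8 + 56 = 192.
Hence |(-s^3 - 2s^2 + 7s - 1) + 393| ≤ 192|s − 7| < eps provided |s − 7| < eps/192.
Take delta = min(1, eps/192). Then 0 < |s − 7| < delta gives both |s − 7| < 1 and |s − 7| < eps/192, so |(-s^3 - 2s^2 + 7s - 1) + 393| < eps.

delta = min(1, eps/192)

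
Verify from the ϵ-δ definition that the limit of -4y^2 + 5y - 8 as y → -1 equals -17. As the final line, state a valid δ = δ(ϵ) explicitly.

Let ϵ > 0 be given. We want δ > 0 such that 0 < |y + 1| < δ implies |(-4y^2 + 5y - 8) + 17| < ϵ.
(-4y^2 + 5y - 8) + 17 = -4y^2 + 5y + 9 = (y + 1)(-4y + 9).
So |(-4y^2 + 5y - 8) + 17| = |y + 1|·|-4y + 9|.
Require δ ≤ 1. Then |y + 1| < 1 gives |y| < 2, and by the triangle inequality |-4y + 9| ≤ 4·2 + 9 = 17.
Hence |(-4y^2 + 5y - 8) + 17| ≤ 17|y + 1| < ϵ provided |y + 1| < ϵ/17.
Take δ = min(1, ϵ/17). Then 0 < |y + 1| < δ gives both |y + 1| < 1 and |y + 1| < ϵ/17, so |(-4y^2 + 5y - 8) + 17| < ϵ.

δ = min(1, ϵ/17)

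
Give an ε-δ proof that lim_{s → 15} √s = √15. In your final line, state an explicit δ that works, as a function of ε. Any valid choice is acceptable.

δ = min(15, √15·ε)

Let ε > 0. We want δ > 0 such that 0 < |s − 15| < δ implies |√s − √15| < ε.
Multiplying by the conjugate, |√s − √15| = |s − 15|/(√s + √15).
Restrict δ ≤ 15 so that |s − 15| < 15 forces s > 0, and then √s + √15 > √15.
Hence |√s − √15| < |s − 15|/√15, which is < ε once |s − 15| < √15·ε.
Take δ = min(15, √15·ε). If 0 < |s − 15| < δ then s > 0 and |√s − √15| < |s − 15|/√15 < ε.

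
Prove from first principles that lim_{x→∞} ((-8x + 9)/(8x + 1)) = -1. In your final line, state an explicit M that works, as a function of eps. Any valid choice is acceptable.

Suppose eps > 0. We seek M > 0 such that x > M implies |(-8x + 9)/(8x + 1) + 1| < eps.
(-8x + 9)/(8x + 1) + 1 = (8(-8x + 9) − (-8)(8x + 1)) / (8(8x + 1)) = 80/(8(8x + 1)).
For x > 0 we have 8x + 1 > 8x, so |(-8x + 9)/(8x + 1) + 1| = 80/(8(8x + 1)) < 80/(8·8x) = (5/4)/x.
Thus |(-8x + 9)/(8x + 1) + 1| < eps whenever x > (5/4)/eps.
Take M = (5/4)/eps. If x > M then |(-8x + 9)/(8x + 1) + 1| < (5/4)/x < eps.

M = (5/4)/eps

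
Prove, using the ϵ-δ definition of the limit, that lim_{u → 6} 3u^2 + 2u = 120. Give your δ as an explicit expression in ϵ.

δ = min(2, ϵ/44)

Let ϵ > 0. We want δ > 0 such that 0 < |u − 6| < δ implies |(3u^2 + 2u) − 120| < ϵ.
(3u^2 + 2u) − 120 = 3u^2 + 2u - 120 = (u − 6)(3u + 20).
So |(3u^2 + 2u) − 120| = |u − 6|·|3u + 20|.
Assume first that |u − 6| < 2, so |u| < 8. Then |3u + 20| ≤ 3·8 + 20 = 44.
Hence |(3u^2 + 2u) − 120| ≤ 44|u − 6| < ϵ provided |u − 6| < ϵ/44.
Take δ = min(2, ϵ/44). Then 0 < |u − 6| < δ gives both |u − 6| < 2 and |u − 6| < ϵ/44, so |(3u^2 + 2u) − 120| < ϵ.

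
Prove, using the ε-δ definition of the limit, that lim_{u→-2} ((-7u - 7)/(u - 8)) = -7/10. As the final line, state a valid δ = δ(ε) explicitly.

δ = min(5, (50/63)ε)

Suppose ε > 0. We want δ > 0 with 0 < |u + 2| < δ ⇒ |(-7u - 7)/(u - 8) + 7/10| < ε.
Combining over a common denominator, (-7u - 7)/(u - 8) + 7/10 = [(-7u - 7)·(-10) − 7·(u - 8)] / [(-10)·(u - 8)] = 63(u + 2) / ((-10)(u - 8)).
So |(-7u - 7)/(u - 8) + 7/10| = 63|u + 2| / (10·|u − 8|).
Require δ ≤ 5, so |u − 8| ≥ |-10| − |u + 2| > 10 − 5 = 5.
Hence |(-7u - 7)/(u - 8) + 7/10| < 63|u + 2|/(10·5) = (63/50)|u + 2|, which is < ε once |u + 2| < (50/63)ε.
Take δ = min(5, (50/63)ε). Then 0 < |u + 2| < δ forces both bounds, so |(-7u - 7)/(u - 8) + 7/10| < ε.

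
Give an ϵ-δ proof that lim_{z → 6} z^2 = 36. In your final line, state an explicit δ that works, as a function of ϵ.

Let ϵ > 0. We seek δ > 0 with 0 < |z − 6| < δ ⇒ |z^2 − 36| < ϵ.
Factor: z^2 − 36 = (z − 6)(z + 6), so |z^2 − 36| = |z − 6|·|z + 6|.
Restrict δ ≤ 2. Then |z − 6| < 2 gives |z| < 8, so by the triangle inequality |z + 6| ≤ 8 + 6 = 14.
Hence |z^2 − 36| ≤ 14|z − 6|, which is < ϵ once |z − 6| < ϵ/14.
Take δ = min(2, ϵ/14). If 0 < |z − 6| < δ then both bounds hold and |z^2 − 36| ≤ 14|z − 6| < 14·(ϵ/14) = ϵ.

δ = min(2, ϵ/14)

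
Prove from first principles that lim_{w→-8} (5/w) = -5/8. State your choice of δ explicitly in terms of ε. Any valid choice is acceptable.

δ = min(4, (32/5)ε)

Fix ε > 0. We seek δ > 0 such that 0 < |w + 8| < δ implies |5/w + 5/8| < ε.
|5/w + 5/8| = 5·|-8 − w|/(8·|w|) = 5|w + 8|/(8|w|).
Require δ ≤ 4 so that |w| > 8 − 4 = 4, hence 8|w| > 32.
Then |5/w + 5/8| < 5|w + 8|/32, which is < ε when |w + 8| < (32/5)ε.
Take δ = min(4, (32/5)ε). Then 0 < |w + 8| < δ gives both |w + 8| < 4 and |w + 8| < (32/5)ε, so |5/w + 5/8| < ε.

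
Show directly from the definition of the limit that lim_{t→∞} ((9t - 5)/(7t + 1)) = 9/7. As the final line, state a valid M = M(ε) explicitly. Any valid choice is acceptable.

Let ε > 0 be given. We seek M > 0 such that t > M implies |(9t - 5)/(7t + 1) − (9/7)| < ε.
(9t - 5)/(7t + 1) − (9/7) = (7(9t - 5) − 9(7t + 1)) / (7(7t + 1)) = -44/(7(7t + 1)).
For t > 0 we have 7t + 1 > 7t, so |(9t - 5)/(7t + 1) − (9/7)| = 44/(7(7t + 1)) < 44/(7·7t) = (44/49)/t.
Thus |(9t - 5)/(7t + 1) − (9/7)| < ε whenever t > (44/49)/ε.
Take M = (44/49)/ε. If t > M then |(9t - 5)/(7t + 1) − (9/7)| < (44/49)/t < ε.

M = (44/49)/ε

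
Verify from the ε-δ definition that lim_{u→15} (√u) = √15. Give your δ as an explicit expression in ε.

δ = min(15, √15·ε)

Suppose ε > 0. We want δ > 0 such that 0 < |u − 15| < δ implies |√u − √15| < ε.
Multiplying by the conjugate, |√u − √15| = |u − 15|/(√u + √15).
Restrict δ ≤ 15 so that |u − 15| < 15 forces u > 0, and then √u + √15 > √15.
Hence |√u − √15| < |u − 15|/√15, which is < ε once |u − 15| < √15·ε.
Take δ = min(15, √15·ε). If 0 < |u − 15| < δ then u > 0 and |√u − √15| < |u − 15|/√15 < ε.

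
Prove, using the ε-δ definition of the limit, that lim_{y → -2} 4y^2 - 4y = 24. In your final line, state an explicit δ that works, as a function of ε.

δ = min(1, ε/24)

Fix ε > 0. We want δ > 0 such that 0 < |y + 2| < δ implies |(4y^2 - 4y) − 24| < ε.
(4y^2 - 4y) − 24 = 4y^2 - 4y - 24 = (y + 2)(4y - 12).
So |(4y^2 - 4y) − 24| = |y + 2|·|4y - 12|.
Assume first that |y + 2| < 1, so |y| < 3. Then |4y - 12| ≤ 4·3 + 12 = 24.
Hence |(4y^2 - 4y) − 24| ≤ 24|y + 2| < ε provided |y + 2| < ε/24.
Choosing δ = min(1, ε/24) ensures both conditions, hence |(4y^2 - 4y) − 24| < ε.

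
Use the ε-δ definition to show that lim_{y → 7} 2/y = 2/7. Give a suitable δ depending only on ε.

Let ε > 0 be given. We seek δ > 0 such that 0 < |y − 7| < δ implies |2/y − (2/7)| < ε.
|2/y − (2/7)| = 2·|7 − y|/(7·|y|) = 2|y − 7|/(7|y|).
Require δ ≤ 7/2 so that |y| > 7 − 7/2 = 7/2, hence 7|y| > 49/2.
Then |2/y − (2/7)| < 2|y − 7|/(49/2), which is < ε when |y − 7| < (49/4)ε.
Take δ = min(7/2, (49/4)ε). Then 0 < |y − 7| < δ gives both |y − 7| < 7/2 and |y − 7| < (49/4)ε, so |2/y − (2/7)| < ε.

δ = min(7/2, (49/4)ε)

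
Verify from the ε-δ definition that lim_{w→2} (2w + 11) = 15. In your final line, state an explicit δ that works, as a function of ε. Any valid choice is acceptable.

δ = ε/2

Fix ε > 0. We need δ > 0 so that 0 < |w − 2| < δ implies |(2w + 11) − 15| < ε.
|(2w + 11) − 15| = |2w - 4| = 2|w − 2|.
So 2|w − 2| < ε exactly when |w − 2| < ε/2.
Take δ = ε/2. If 0 < |w − 2| < δ then |(2w + 11) − 15| = 2|w − 2| < 2·(ε/2) = ε.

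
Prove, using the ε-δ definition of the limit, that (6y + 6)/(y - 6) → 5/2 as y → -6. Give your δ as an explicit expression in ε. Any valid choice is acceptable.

Let ε > 0 be given. We want δ > 0 with 0 < |y + 6| < δ ⇒ |(6y + 6)/(y - 6) − (5/2)| < ε.
Combining over a common denominator, (6y + 6)/(y - 6) − (5/2) = [(6y + 6)·(-12) − (-30)·(y - 6)] / [(-12)·(y - 6)] = -42(y + 6) / ((-12)(y - 6)).
So |(6y + 6)/(y - 6) − (5/2)| = 42|y + 6| / (12·|y − 6|).
Restrict δ ≤ 6. Then |y + 6| < 6 gives |y − 6| = |(y + 6) + (-12)| ≥ 12 − 6 = 6.
Hence |(6y + 6)/(y - 6) − (5/2)| < 42|y + 6|/(12·6) = (7/12)|y + 6|, which is < ε once |y + 6| < (12/7)ε.
Take δ = min(6, (12/7)ε). Then 0 < |y + 6| < δ forces both bounds, so |(6y + 6)/(y - 6) − (5/2)| < ε.

δ = min(6, (12/7)ε)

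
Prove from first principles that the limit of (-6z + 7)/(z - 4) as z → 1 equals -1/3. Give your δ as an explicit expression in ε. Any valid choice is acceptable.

Let ε > 0. We want δ > 0 with 0 < |z − 1| < δ ⇒ |(-6z + 7)/(z - 4) + 1/3| < ε.
Combining over a common denominator, (-6z + 7)/(z - 4) + 1/3 = [(-6z + 7)·(-3) − 1·(z - 4)] / [(-3)·(z - 4)] = 17(z − 1) / ((-3)(z - 4)).
So |(-6z + 7)/(z - 4) + 1/3| = 17|z − 1| / (3·|z − 4|).
Restrict δ ≤ 3/2. Then |z − 1| < 3/2 gives |z − 4| = |(z − 1) + (-3)| ≥ 3 − 3/2 = 3/2.
Hence |(-6z + 7)/(z - 4) + 1/3| < 17|z − 1|/(3·(3/2)) = (34/9)|z − 1|, which is < ε once |z − 1| < (9/34)ε.
Take δ = min(3/2, (9/34)ε). Then 0 < |z − 1| < δ forces both bounds, so |(-6z + 7)/(z - 4) + 1/3| < ε.

δ = min(3/2, (9/34)ε)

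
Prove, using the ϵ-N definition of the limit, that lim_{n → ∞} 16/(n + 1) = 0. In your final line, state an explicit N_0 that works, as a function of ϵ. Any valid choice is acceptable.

Let ϵ > 0. For n ≥ 1, |16/(n + 1) − 0| = 16/(n + 1) ≤ 16/n.
We need 16/n < ϵ, i.e. n > 16/ϵ.
Take N_0 = 16/ϵ. If n > N_0 then |16/(n + 1)| ≤ 16/n < ϵ.

N_0 = 16/ϵ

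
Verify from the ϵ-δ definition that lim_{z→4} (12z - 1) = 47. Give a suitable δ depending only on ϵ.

δ = ϵ/12

Suppose ϵ > 0. We need δ > 0 so that 0 < |z − 4| < δ implies |(12z - 1) − 47| < ϵ.
Since (12z - 1) − 47 = 12(z − 4), we have |(12z - 1) − 47| = 12|z − 4|.
Thus it suffices that |z − 4| < ϵ/12.
Take δ = ϵ/12. If 0 < |z − 4| < δ then |(12z - 1) − 47| = 12|z − 4| < 12·(ϵ/12) = ϵ.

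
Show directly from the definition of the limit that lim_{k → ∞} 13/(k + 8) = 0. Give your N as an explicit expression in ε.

N = 13/ε

Let ε > 0 be given. For k ≥ 1, |13/(k + 8) − 0| = 13/(k + 8) ≤ 13/k.
We need 13/k < ε, i.e. k > 13/ε.
Take N = 13/ε. If k > N then |13/(k + 8)| ≤ 13/k < ε.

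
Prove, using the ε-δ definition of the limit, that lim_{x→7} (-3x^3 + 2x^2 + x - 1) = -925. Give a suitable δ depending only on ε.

δ = min(1, ε/476)

Fix ε > 0. We want δ > 0 such that 0 < |x − 7| < δ implies |(-3x^3 + 2x^2 + x - 1) + 925| < ε.
(-3x^3 + 2x^2 + x - 1) + 925 = -3x^3 + 2x^2 + x + 924 = (x − 7)(-3x^2 - 19x - 132).
So |(-3x^3 + 2x^2 + x - 1) + 925| = |x − 7|·|-3x^2 - 19x - 132|.
Require δ ≤ 1. Then |x − 7| < 1 gives |x| < 8, and by the triangle inequality |-3x^2 - 19x - 132| ≤ 3·8^2 + 19·8 + 132 = 476.
Hence |(-3x^3 + 2x^2 + x - 1) + 925| ≤ 476|x − 7| < ε provided |x − 7| < ε/476.
Take δ = min(1, ε/476). Then 0 < |x − 7| < δ gives both |x − 7| < 1 and |x − 7| < ε/476, so |(-3x^3 + 2x^2 + x - 1) + 925| < ε.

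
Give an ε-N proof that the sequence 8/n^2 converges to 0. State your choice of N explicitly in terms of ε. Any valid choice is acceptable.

N = (8/ε)^{1/2}

Fix ε > 0. For n ≥ 1, |8/n^2 − 0| = 8/n^2.
8/n^2 < ε ⇔ n^2 > 8/ε ⇔ n > (8/ε)^{1/2}.
Take N = (8/ε)^{1/2}. Then n > N implies 8/n^2 < ε.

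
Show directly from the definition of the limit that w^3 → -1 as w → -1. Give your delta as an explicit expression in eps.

Let eps > 0. We seek delta > 0 with 0 < |w + 1| < delta ⇒ |w^3 + 1| < eps.
Factor: w^3 + 1 = (w + 1)(w^2 - w + 1), so |w^3 + 1| = |w + 1|·|w^2 - w + 1|.
Impose delta ≤ 2 so that |w| < 3; then |w^2 - w + 1| ≤ 13.
Hence |w^3 + 1| ≤ 13|w + 1|, which is < eps once |w + 1| < eps/13.
Take delta = min(2, eps/13). If 0 < |w + 1| < delta then both bounds hold and |w^3 + 1| ≤ 13|w + 1| < 13·(eps/13) = eps.

delta = min(2, eps/13)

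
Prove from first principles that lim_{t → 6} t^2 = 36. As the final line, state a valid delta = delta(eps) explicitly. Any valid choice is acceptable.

delta = min(1, eps/13)

Let eps > 0. We seek delta > 0 with 0 < |t − 6| < delta ⇒ |t^2 − 36| < eps.
Factor: t^2 − 36 = (t − 6)(t + 6), so |t^2 − 36| = |t − 6|·|t + 6|.
Impose delta ≤ 1 so that |t| < 7; then |t + 6| ≤ 13.
Hence |t^2 − 36| ≤ 13|t − 6|, which is < eps once |t − 6| < eps/13.
Take delta = min(1, eps/13). If 0 < |t − 6| < delta then both bounds hold and |t^2 − 36| ≤ 13|t − 6| < 13·(eps/13) = eps.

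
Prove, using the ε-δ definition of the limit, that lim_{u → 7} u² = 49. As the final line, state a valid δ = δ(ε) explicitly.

Let ε > 0 be given. We seek δ > 0 with 0 < |u − 7| < δ ⇒ |u² − 49| < ε.
Factor: u² − 49 = (u − 7)(u + 7), so |u² − 49| = |u − 7|·|u + 7|.
Restrict δ ≤ 1. Then |u − 7| < 1 gives |u| < 8, so by the triangle inequality |u + 7| ≤ 8 + 7 = 15.
Hence |u² − 49| ≤ 15|u − 7|, which is < ε once |u − 7| < ε/15.
Take δ = min(1, ε/15). If 0 < |u − 7| < δ then both bounds hold and |u² − 49| ≤ 15|u − 7| < 15·(ε/15) = ε.

δ = min(1, ε/15)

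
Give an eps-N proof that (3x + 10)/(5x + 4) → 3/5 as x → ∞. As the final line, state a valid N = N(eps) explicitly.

Let eps > 0 be given. We seek N > 0 such that x > N implies |(3x + 10)/(5x + 4) − (3/5)| < eps.
(3x + 10)/(5x + 4) − (3/5) = (5(3x + 10) − 3(5x + 4)) / (5(5x + 4)) = 38/(5(5x + 4)).
For x > 0 we have 5x + 4 > 5x, so |(3x + 10)/(5x + 4) − (3/5)| = 38/(5(5x + 4)) < 38/(5·5x) = (38/25)/x.
Thus |(3x + 10)/(5x + 4) − (3/5)| < eps whenever x > (38/25)/eps.
Take N = (38/25)/eps. If x > N then |(3x + 10)/(5x + 4) − (3/5)| < (38/25)/x < eps.

N = (38/25)/eps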